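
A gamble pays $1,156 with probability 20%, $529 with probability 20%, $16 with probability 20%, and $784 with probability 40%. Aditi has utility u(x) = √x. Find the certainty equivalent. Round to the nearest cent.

$547.56

E[u] = 0.2·√1156 + 0.2·√529 + 0.2·√16 + 0.4·√784 = 0.2·34 + 0.2·23 + 0.2·4 + 0.4·28 = 23.4
CE = (23.4)² = 547.56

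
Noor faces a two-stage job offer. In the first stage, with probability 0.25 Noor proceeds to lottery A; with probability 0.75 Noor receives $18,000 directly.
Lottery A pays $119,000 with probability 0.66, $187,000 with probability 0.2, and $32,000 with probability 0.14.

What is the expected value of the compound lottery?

EV(A) = 0.66 × 119000 + 0.2 × 187000 + 0.14 × 32000 = 78540 + 37400 + 4480 = 120420
Branch B: 18000 (certain)
Overall = 0.25 × 120420 + 0.75 × 18000 = 30105 + 13500 = 43605

$43,605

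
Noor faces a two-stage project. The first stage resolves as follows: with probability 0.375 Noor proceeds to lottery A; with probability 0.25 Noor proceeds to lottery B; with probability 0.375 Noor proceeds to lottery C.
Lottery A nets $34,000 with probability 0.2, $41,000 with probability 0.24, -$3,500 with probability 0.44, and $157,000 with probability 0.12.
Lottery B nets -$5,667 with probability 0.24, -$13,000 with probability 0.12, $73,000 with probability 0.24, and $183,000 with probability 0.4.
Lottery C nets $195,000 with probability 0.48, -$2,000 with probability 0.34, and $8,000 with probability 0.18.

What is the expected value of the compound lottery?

$70,062.48

EV(A) = 0.2 × 34000 + 0.24 × 41000 + 0.44 × (-3500) + 0.12 × 157000 = 6800 + 9840 − 1540 + 18840 = 33940
EV(B) = 0.24 × (-5667) + 0.12 × (-13000) + 0.24 × 73000 + 0.4 × 183000 = -1360.08 − 1560 + 17520 + 73200 = 87799.92
EV(C) = 0.48 × 195000 + 0.34 × (-2000) + 0.18 × 8000 = 93600 − 680 + 1440 = 94360
Overall = 0.375 × 33940 + 0.25 × 87799.92 + 0.375 × 94360 = 12727.5 + 21949.98 + 35385 = 70062.48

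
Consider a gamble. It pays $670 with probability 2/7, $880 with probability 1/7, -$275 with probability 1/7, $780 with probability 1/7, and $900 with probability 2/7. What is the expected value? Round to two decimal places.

EV = 2/7 × 670 + 1/7 × 880 + 1/7 × (-275) + 1/7 × 780 + 2/7 × 900 = 191.4286 + 125.7143 − 39.2857 + 111.4286 + 257.1429 = 646.4286

$646.43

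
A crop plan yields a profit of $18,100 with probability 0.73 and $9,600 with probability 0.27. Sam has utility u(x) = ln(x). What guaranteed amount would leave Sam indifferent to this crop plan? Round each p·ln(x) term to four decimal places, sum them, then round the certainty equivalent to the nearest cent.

$15,252.52

E[u] = 0.73·ln(18100) + 0.27·ln(9600) = 7.1567 + 2.4758 = 9.6325
CE = e^9.6325 ≈ 15252.52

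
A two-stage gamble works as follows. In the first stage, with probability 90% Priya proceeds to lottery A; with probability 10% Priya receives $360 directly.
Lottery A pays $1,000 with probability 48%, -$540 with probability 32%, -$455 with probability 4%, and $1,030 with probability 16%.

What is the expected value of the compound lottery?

$444.42

EV(A) = 0.48 × 1000 + 0.32 × (-540) + 0.04 × (-455) + 0.16 × 1030 = 480 − 172.8 − 18.2 + 164.8 = 453.8
Branch B: 360 (certain)
Overall = 0.9 × 453.8 + 0.1 × 360 = 408.42 + 36 = 444.42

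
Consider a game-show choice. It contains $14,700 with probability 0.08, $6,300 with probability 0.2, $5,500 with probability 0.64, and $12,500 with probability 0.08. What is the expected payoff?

$6,956

EV = 0.08 × 14700 + 0.2 × 6300 + 0.64 × 5500 + 0.08 × 12500 = 1176 + 1260 + 3520 + 1000 = 6956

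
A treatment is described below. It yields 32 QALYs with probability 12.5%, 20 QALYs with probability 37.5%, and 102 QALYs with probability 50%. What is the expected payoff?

62.5 QALYs

EV = 0.125 × 32 + 0.375 × 20 + 0.5 × 102 = 4 + 7.5 + 51 = 62.5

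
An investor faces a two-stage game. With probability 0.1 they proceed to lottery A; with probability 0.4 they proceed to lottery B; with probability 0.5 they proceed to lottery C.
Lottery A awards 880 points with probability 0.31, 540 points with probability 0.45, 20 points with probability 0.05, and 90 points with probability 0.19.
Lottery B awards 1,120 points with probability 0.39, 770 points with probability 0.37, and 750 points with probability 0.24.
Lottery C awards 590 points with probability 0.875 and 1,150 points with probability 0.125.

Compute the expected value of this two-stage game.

EV(A) = 0.31 × 880 + 0.45 × 540 + 0.05 × 20 + 0.19 × 90 = 272.8 + 243 + 1 + 17.1 = 533.9
EV(B) = 0.39 × 1120 + 0.37 × 770 + 0.24 × 750 = 436.8 + 284.9 + 180 = 901.7
EV(C) = 0.875 × 590 + 0.125 × 1150 = 516.25 + 143.75 = 660
Overall = 0.1 × 533.9 + 0.4 × 901.7 + 0.5 × 660 = 53.39 + 360.68 + 330 = 744.07

744.07 points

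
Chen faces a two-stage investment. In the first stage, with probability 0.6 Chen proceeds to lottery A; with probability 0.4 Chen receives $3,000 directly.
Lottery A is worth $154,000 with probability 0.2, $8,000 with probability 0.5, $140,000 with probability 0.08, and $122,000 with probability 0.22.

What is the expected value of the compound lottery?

$44,904

EV(A) = 0.2 × 154000 + 0.5 × 8000 + 0.08 × 140000 + 0.22 × 122000 = 30800 + 4000 + 11200 + 26840 = 72840
Branch B: 3000 (certain)
Overall = 0.6 × 72840 + 0.4 × 3000 = 43704 + 1200 = 44904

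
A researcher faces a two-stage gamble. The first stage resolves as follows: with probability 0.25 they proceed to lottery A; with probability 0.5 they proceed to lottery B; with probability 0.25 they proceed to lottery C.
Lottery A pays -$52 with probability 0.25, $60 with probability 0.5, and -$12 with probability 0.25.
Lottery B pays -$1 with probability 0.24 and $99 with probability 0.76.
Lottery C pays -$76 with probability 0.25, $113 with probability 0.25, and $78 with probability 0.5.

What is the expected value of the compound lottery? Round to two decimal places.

EV(A) = 0.25 × (-52) + 0.5 × 60 + 0.25 × (-12) = -13 + 30 − 3 = 14
EV(B) = 0.24 × (-1) + 0.76 × 99 = -0.24 + 75.24 = 75
EV(C) = 0.25 × (-76) + 0.25 × 113 + 0.5 × 78 = -19 + 28.25 + 39 = 48.25
Overall = 0.25 × 14 + 0.5 × 75 + 0.25 × 48.25 = 3.5 + 37.5 + 12.0625 = 53.0625

$53.06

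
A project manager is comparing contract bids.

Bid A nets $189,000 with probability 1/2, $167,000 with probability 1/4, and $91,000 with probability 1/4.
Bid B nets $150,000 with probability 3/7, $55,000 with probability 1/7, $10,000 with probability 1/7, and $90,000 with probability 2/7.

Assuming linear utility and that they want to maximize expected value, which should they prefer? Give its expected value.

Bid A ($159,000)

Bid A = 1/2 × 189000 + 1/4 × 167000 + 1/4 × 91000 = 94500 + 41750 + 22750 = 159000
Bid B = 3/7 × 150000 + 1/7 × 55000 + 1/7 × 10000 + 2/7 × 90000 = 64285.7143 + 7857.1429 + 1428.5714 + 25714.2857 = 99285.7143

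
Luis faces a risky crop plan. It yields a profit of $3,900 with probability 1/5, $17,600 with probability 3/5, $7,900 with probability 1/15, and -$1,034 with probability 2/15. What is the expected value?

EV = 1/5 × 3900 + 3/5 × 17600 + 1/15 × 7900 + 2/15 × (-1034) = 780 + 10560 + 526.6667 − 137.8667 = 11728.8

$11,728.80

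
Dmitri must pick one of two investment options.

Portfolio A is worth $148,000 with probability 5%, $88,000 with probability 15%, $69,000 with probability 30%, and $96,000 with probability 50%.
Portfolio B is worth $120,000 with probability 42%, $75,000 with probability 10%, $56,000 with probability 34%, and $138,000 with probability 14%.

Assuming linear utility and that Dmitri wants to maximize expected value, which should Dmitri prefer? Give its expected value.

Portfolio B ($96,260)

Portfolio A = 0.05 × 148000 + 0.15 × 88000 + 0.3 × 69000 + 0.5 × 96000 = 7400 + 13200 + 20700 + 48000 = 89300
Portfolio B = 0.42 × 120000 + 0.1 × 75000 + 0.34 × 56000 + 0.14 × 138000 = 50400 + 7500 + 19040 + 19320 = 96260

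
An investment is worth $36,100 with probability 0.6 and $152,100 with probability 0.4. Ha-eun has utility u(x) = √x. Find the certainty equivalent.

E[u] = 0.6·√36100 + 0.4·√152100 = 0.6·190 + 0.4·390 = 270
CE = (270)² = 72900

$72,900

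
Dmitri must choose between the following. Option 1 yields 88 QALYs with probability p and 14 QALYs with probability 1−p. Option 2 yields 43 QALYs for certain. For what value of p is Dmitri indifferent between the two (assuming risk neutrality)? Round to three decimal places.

p = 0.392

p·88 + (1−p)·14 = 43
74p + 14 = 43
p = (43 − 14) / 74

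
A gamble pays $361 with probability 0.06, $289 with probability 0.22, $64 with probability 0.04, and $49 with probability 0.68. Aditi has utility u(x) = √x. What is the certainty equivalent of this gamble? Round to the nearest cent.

E[u] = 0.06·√361 + 0.22·√289 + 0.04·√64 + 0.68·√49 = 0.06·19 + 0.22·17 + 0.04·8 + 0.68·7 = 9.96
CE = (9.96)² = 99.2016

$99.20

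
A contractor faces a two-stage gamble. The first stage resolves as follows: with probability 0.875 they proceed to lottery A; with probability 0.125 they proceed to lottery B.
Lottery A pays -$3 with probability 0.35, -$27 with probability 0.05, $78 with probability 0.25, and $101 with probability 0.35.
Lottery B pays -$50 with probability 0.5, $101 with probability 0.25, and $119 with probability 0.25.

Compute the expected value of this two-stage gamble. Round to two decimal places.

EV(A) = 0.35 × (-3) + 0.05 × (-27) + 0.25 × 78 + 0.35 × 101 = -1.05 − 1.35 + 19.5 + 35.35 = 52.45
EV(B) = 0.5 × (-50) + 0.25 × 101 + 0.25 × 119 = -25 + 25.25 + 29.75 = 30
Overall = 0.875 × 52.45 + 0.125 × 30 = 45.89375 + 3.75 = 49.64375

$49.64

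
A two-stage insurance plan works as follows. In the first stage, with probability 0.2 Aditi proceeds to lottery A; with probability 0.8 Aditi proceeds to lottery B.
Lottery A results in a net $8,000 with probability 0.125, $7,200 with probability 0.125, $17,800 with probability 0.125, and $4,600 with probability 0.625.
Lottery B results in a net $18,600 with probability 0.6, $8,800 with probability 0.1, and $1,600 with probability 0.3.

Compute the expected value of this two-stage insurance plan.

$11,416

EV(A) = 0.125 × 8000 + 0.125 × 7200 + 0.125 × 17800 + 0.625 × 4600 = 1000 + 900 + 2225 + 2875 = 7000
EV(B) = 0.6 × 18600 + 0.1 × 8800 + 0.3 × 1600 = 11160 + 880 + 480 = 12520
Overall = 0.2 × 7000 + 0.8 × 12520 = 1400 + 10016 = 11416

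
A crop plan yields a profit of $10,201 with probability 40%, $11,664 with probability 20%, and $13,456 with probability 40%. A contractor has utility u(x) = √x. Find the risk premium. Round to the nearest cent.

$45.04

E[u] = 0.4·√10201 + 0.2·√11664 + 0.4·√13456 = 0.4·101 + 0.2·108 + 0.4·116 = 108.4
CE = (108.4)² = 11750.56
Risk premium = EV − CE = 11795.6 − 11750.56 = 45.04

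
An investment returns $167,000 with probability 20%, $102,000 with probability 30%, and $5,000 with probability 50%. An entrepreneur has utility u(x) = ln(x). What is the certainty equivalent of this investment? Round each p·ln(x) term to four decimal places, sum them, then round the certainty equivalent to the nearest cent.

$24,921.84

E[u] = 0.2·ln(167000) + 0.3·ln(102000) + 0.5·ln(5000) = 2.4051 + 3.4598 + 4.2586 = 10.1235
CE = e^10.1235 ≈ 24921.84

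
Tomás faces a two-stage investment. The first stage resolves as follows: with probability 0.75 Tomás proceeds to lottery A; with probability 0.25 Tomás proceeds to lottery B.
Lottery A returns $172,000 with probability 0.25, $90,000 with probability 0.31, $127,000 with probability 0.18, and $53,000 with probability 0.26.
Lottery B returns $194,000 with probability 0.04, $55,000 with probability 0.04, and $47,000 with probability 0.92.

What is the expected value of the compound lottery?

EV(A) = 0.25 × 172000 + 0.31 × 90000 + 0.18 × 127000 + 0.26 × 53000 = 43000 + 27900 + 22860 + 13780 = 107540
EV(B) = 0.04 × 194000 + 0.04 × 55000 + 0.92 × 47000 = 7760 + 2200 + 43240 = 53200
Overall = 0.75 × 107540 + 0.25 × 53200 = 80655 + 13300 = 93955

$93,955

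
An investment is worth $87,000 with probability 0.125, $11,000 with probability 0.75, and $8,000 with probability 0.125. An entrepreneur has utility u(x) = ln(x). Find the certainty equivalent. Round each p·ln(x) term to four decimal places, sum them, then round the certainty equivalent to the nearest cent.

E[u] = 0.125·ln(87000) + 0.75·ln(11000) + 0.125·ln(8000) = 1.4217 + 6.9792 + 1.1234 = 9.5243
CE = e^9.5243 ≈ 13688.34

$13,688.34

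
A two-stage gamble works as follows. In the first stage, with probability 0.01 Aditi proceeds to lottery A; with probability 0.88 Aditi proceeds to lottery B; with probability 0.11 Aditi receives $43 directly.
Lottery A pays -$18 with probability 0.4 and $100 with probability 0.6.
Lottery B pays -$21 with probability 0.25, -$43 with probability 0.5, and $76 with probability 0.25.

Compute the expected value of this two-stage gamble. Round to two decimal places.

-$1.56

EV(A) = 0.4 × (-18) + 0.6 × 100 = -7.2 + 60 = 52.8
EV(B) = 0.25 × (-21) + 0.5 × (-43) + 0.25 × 76 = -5.25 − 21.5 + 19 = -7.75
Branch C: 43 (certain)
Overall = 0.01 × 52.8 + 0.88 × (-7.75) + 0.11 × 43 = 0.528 − 6.82 + 4.73 = -1.562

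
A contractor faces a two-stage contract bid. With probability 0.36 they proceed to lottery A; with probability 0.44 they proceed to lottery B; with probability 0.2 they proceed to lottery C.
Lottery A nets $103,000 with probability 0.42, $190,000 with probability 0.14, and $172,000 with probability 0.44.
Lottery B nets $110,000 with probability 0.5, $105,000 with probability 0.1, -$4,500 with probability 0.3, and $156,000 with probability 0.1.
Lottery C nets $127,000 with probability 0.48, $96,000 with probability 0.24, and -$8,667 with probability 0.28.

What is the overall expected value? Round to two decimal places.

$103,799.05

EV(A) = 0.42 × 103000 + 0.14 × 190000 + 0.44 × 172000 = 43260 + 26600 + 75680 = 145540
EV(B) = 0.5 × 110000 + 0.1 × 105000 + 0.3 × (-4500) + 0.1 × 156000 = 55000 + 10500 − 1350 + 15600 = 79750
EV(C) = 0.48 × 127000 + 0.24 × 96000 + 0.28 × (-8667) = 60960 + 23040 − 2426.76 = 81573.24
Overall = 0.36 × 145540 + 0.44 × 79750 + 0.2 × 81573.24 = 52394.4 + 35090 + 16314.648 = 103799.048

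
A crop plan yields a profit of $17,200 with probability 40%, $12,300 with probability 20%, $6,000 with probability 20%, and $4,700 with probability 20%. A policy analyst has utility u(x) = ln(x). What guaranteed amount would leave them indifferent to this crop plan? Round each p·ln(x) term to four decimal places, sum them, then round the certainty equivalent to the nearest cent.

$10,052.73

E[u] = 0.4·ln(17200) + 0.2·ln(12300) + 0.2·ln(6000) + 0.2·ln(4700) = 3.9011 + 1.8835 + 1.7399 + 1.6911 = 9.2156
CE = e^9.2156 ≈ 10052.73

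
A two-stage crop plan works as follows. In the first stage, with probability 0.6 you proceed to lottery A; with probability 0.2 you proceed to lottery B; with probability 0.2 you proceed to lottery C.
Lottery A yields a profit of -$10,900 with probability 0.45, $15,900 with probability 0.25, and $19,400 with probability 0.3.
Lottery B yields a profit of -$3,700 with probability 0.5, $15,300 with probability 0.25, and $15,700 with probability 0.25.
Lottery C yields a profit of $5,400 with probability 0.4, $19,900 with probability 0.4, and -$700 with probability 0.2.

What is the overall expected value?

$6,110

EV(A) = 0.45 × (-10900) + 0.25 × 15900 + 0.3 × 19400 = -4905 + 3975 + 5820 = 4890
EV(B) = 0.5 × (-3700) + 0.25 × 15300 + 0.25 × 15700 = -1850 + 3825 + 3925 = 5900
EV(C) = 0.4 × 5400 + 0.4 × 19900 + 0.2 × (-700) = 2160 + 7960 − 140 = 9980
Overall = 0.6 × 4890 + 0.2 × 5900 + 0.2 × 9980 = 2934 + 1180 + 1996 = 6110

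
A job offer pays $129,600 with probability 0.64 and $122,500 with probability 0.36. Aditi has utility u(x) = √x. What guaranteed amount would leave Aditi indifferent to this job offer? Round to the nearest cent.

E[u] = 0.64·√129600 + 0.36·√122500 = 0.64·360 + 0.36·350 = 356.4
CE = (356.4)² = 127020.96

$127,020.96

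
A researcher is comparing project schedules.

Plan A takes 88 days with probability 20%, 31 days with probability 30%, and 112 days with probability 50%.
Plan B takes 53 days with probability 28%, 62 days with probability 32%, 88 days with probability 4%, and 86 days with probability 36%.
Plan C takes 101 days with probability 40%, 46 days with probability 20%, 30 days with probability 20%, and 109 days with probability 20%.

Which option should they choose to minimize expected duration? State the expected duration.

Plan B (69.16 days)

Plan A = 0.2 × 88 + 0.3 × 31 + 0.5 × 112 = 17.6 + 9.3 + 56 = 82.9
Plan B = 0.28 × 53 + 0.32 × 62 + 0.04 × 88 + 0.36 × 86 = 14.84 + 19.84 + 3.52 + 30.96 = 69.16
Plan C = 0.4 × 101 + 0.2 × 46 + 0.2 × 30 + 0.2 × 109 = 40.4 + 9.2 + 6 + 21.8 = 77.4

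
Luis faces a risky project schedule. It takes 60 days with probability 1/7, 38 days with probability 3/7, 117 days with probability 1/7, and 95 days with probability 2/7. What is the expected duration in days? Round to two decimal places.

EV = 1/7 × 60 + 3/7 × 38 + 1/7 × 117 + 2/7 × 95 = 8.5714 + 16.2857 + 16.7143 + 27.1429 = 68.7143

68.71 days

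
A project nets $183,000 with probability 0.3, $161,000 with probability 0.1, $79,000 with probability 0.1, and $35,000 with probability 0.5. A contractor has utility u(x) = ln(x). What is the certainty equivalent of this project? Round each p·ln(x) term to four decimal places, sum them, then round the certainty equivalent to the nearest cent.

$72,649.37

E[u] = 0.3·ln(183000) + 0.1·ln(161000) + 0.1·ln(79000) + 0.5·ln(35000) = 3.6352 + 1.1989 + 1.1277 + 5.2316 = 11.1934
CE = e^11.1934 ≈ 72649.37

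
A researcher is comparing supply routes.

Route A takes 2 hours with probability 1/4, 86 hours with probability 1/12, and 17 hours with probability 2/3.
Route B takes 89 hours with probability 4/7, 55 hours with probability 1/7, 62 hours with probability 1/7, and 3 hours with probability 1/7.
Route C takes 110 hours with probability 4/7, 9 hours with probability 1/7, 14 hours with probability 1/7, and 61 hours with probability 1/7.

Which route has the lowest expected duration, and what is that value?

Route A = 1/4 × 2 + 1/12 × 86 + 2/3 × 17 = 0.5 + 7.1667 + 11.3333 = 19
Route B = 4/7 × 89 + 1/7 × 55 + 1/7 × 62 + 1/7 × 3 = 50.8571 + 7.8571 + 8.8571 + 0.4286 = 68
Route C = 4/7 × 110 + 1/7 × 9 + 1/7 × 14 + 1/7 × 61 = 62.8571 + 1.2857 + 2 + 8.7143 = 74.8571

Route A (19 hours)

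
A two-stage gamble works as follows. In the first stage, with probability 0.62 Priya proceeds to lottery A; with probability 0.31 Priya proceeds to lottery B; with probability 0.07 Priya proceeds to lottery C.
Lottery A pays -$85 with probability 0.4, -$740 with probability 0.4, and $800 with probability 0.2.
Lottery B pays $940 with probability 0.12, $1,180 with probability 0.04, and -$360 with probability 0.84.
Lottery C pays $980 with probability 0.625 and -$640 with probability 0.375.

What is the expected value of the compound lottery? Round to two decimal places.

-$123.47

EV(A) = 0.4 × (-85) + 0.4 × (-740) + 0.2 × 800 = -34 − 296 + 160 = -170
EV(B) = 0.12 × 940 + 0.04 × 1180 + 0.84 × (-360) = 112.8 + 47.2 − 302.4 = -142.4
EV(C) = 0.625 × 980 + 0.375 × (-640) = 612.5 − 240 = 372.5
Overall = 0.62 × (-170) + 0.31 × (-142.4) + 0.07 × 372.5 = -105.4 − 44.144 + 26.075 = -123.469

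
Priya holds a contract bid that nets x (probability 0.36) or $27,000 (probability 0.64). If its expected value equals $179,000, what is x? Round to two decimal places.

0.36·x + 0.64·27000 = 179000
0.36·x = 179000 − 17280 = 161720
x = 161720 / 0.36 = 449222.2222

x = $449,222.22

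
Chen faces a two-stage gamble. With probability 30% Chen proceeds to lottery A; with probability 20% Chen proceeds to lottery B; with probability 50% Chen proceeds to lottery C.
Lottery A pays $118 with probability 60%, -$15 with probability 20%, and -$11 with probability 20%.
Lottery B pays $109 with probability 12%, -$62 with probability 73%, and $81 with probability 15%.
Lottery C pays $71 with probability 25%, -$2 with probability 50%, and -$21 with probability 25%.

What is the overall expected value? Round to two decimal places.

$21.42

EV(A) = 0.6 × 118 + 0.2 × (-15) + 0.2 × (-11) = 70.8 − 3 − 2.2 = 65.6
EV(B) = 0.12 × 109 + 0.73 × (-62) + 0.15 × 81 = 13.08 − 45.26 + 12.15 = -20.03
EV(C) = 0.25 × 71 + 0.5 × (-2) + 0.25 × (-21) = 17.75 − 1 − 5.25 = 11.5
Overall = 0.3 × 65.6 + 0.2 × (-20.03) + 0.5 × 11.5 = 19.68 − 4.006 + 5.75 = 21.424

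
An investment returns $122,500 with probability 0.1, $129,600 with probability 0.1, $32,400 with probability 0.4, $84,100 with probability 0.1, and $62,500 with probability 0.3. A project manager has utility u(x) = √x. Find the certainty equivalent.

E[u] = 0.1·√122500 + 0.1·√129600 + 0.4·√32400 + 0.1·√84100 + 0.3·√62500 = 0.1·350 + 0.1·360 + 0.4·180 + 0.1·290 + 0.3·250 = 247
CE = (247)² = 61009

$61,009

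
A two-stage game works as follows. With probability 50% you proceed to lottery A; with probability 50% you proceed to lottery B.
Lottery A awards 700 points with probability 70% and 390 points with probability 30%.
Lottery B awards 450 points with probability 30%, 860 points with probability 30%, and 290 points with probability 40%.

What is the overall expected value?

EV(A) = 0.7 × 700 + 0.3 × 390 = 490 + 117 = 607
EV(B) = 0.3 × 450 + 0.3 × 860 + 0.4 × 290 = 135 + 258 + 116 = 509
Overall = 0.5 × 607 + 0.5 × 509 = 303.5 + 254.5 = 558

558 points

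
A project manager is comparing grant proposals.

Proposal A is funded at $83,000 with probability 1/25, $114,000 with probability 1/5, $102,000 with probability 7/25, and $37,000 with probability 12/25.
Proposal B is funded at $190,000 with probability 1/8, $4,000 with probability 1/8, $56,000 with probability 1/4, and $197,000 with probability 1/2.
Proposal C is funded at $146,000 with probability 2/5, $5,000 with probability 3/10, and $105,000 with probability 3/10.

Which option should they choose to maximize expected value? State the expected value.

Proposal B ($136,750)

Proposal A = 1/25 × 83000 + 1/5 × 114000 + 7/25 × 102000 + 12/25 × 37000 = 3320 + 22800 + 28560 + 17760 = 72440
Proposal B = 1/8 × 190000 + 1/8 × 4000 + 1/4 × 56000 + 1/2 × 197000 = 23750 + 500 + 14000 + 98500 = 136750
Proposal C = 2/5 × 146000 + 3/10 × 5000 + 3/10 × 105000 = 58400 + 1500 + 31500 = 91400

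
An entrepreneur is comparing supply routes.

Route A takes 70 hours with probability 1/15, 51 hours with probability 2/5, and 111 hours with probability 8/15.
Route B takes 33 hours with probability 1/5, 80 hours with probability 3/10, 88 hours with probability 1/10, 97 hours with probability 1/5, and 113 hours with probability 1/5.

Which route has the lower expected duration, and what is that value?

Route B (81.4 hours)

Route A = 1/15 × 70 + 2/5 × 51 + 8/15 × 111 = 4.6667 + 20.4 + 59.2 = 84.2667
Route B = 1/5 × 33 + 3/10 × 80 + 1/10 × 88 + 1/5 × 97 + 1/5 × 113 = 6.6 + 24 + 8.8 + 19.4 + 22.6 = 81.4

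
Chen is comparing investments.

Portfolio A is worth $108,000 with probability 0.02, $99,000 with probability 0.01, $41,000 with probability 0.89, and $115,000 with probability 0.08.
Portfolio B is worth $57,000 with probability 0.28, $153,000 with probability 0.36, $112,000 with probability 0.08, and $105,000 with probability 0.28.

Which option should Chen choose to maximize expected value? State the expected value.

Portfolio B ($109,400)

Portfolio A = 0.02 × 108000 + 0.01 × 99000 + 0.89 × 41000 + 0.08 × 115000 = 2160 + 990 + 36490 + 9200 = 48840
Portfolio B = 0.28 × 57000 + 0.36 × 153000 + 0.08 × 112000 + 0.28 × 105000 = 15960 + 55080 + 8960 + 29400 = 109400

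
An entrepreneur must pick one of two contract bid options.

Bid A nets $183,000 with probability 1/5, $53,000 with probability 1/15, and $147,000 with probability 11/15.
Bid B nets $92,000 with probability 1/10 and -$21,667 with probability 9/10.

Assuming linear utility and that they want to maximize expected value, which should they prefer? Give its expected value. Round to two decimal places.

Bid A = 1/5 × 183000 + 1/15 × 53000 + 11/15 × 147000 = 36600 + 3533.3333 + 107800 = 147933.3333
Bid B = 1/10 × 92000 + 9/10 × (-21667) = 9200 − 19500.3 = -10300.3

Bid A ($147,933.33)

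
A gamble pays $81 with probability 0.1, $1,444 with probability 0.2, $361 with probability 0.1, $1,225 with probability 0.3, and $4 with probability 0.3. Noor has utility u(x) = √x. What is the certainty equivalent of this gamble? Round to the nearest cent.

E[u] = 0.1·√81 + 0.2·√1444 + 0.1·√361 + 0.3·√1225 + 0.3·√4 = 0.1·9 + 0.2·38 + 0.1·19 + 0.3·35 + 0.3·2 = 21.5
CE = (21.5)² = 462.25

$462.25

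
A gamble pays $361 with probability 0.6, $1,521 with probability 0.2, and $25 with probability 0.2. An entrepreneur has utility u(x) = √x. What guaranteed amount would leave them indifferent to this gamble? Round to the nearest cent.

E[u] = 0.6·√361 + 0.2·√1521 + 0.2·√25 = 0.6·19 + 0.2·39 + 0.2·5 = 20.2
CE = (20.2)² = 408.04

$408.04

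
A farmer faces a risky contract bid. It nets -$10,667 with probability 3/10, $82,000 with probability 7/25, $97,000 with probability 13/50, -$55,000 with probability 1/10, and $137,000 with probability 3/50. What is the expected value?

EV = 3/10 × (-10667) + 7/25 × 82000 + 13/50 × 97000 + 1/10 × (-55000) + 3/50 × 137000 = -3200.1 + 22960 + 25220 − 5500 + 8220 = 47699.9

$47,699.90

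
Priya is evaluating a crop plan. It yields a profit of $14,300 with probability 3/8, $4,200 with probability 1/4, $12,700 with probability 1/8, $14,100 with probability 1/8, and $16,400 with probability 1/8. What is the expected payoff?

$11,812.50

EV = 3/8 × 14300 + 1/4 × 4200 + 1/8 × 12700 + 1/8 × 14100 + 1/8 × 16400 = 5362.5 + 1050 + 1587.5 + 1762.5 + 2050 = 11812.5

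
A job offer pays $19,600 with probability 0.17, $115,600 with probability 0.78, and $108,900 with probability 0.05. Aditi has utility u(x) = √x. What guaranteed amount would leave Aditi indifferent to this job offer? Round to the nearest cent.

E[u] = 0.17·√19600 + 0.78·√115600 + 0.05·√108900 = 0.17·140 + 0.78·340 + 0.05·330 = 305.5
CE = (305.5)² = 93330.25

$93,330.25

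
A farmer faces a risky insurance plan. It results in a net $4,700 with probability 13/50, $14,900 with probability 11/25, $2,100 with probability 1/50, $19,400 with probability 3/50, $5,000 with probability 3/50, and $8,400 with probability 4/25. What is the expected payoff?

$10,628

EV = 13/50 × 4700 + 11/25 × 14900 + 1/50 × 2100 + 3/50 × 19400 + 3/50 × 5000 + 4/25 × 8400 = 1222 + 6556 + 42 + 1164 + 300 + 1344 = 10628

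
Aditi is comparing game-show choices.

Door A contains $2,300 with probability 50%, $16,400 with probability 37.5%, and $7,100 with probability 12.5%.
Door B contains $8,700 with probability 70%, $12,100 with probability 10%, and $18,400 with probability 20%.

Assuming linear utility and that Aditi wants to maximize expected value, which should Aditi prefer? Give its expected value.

Door B ($10,980)

Door A = 0.5 × 2300 + 0.375 × 16400 + 0.125 × 7100 = 1150 + 6150 + 887.5 = 8187.5
Door B = 0.7 × 8700 + 0.1 × 12100 + 0.2 × 18400 = 6090 + 1210 + 3680 = 10980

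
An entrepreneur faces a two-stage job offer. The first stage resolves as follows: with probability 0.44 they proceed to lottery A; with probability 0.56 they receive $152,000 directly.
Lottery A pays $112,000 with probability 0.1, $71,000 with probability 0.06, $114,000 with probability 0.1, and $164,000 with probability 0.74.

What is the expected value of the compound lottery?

$150,336.80

EV(A) = 0.1 × 112000 + 0.06 × 71000 + 0.1 × 114000 + 0.74 × 164000 = 11200 + 4260 + 11400 + 121360 = 148220
Branch B: 152000 (certain)
Overall = 0.44 × 148220 + 0.56 × 152000 = 65216.8 + 85120 = 150336.8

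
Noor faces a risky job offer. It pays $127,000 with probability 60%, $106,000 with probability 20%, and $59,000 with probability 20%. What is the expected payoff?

EV = 0.6 × 127000 + 0.2 × 106000 + 0.2 × 59000 = 76200 + 21200 + 11800 = 109200

$109,200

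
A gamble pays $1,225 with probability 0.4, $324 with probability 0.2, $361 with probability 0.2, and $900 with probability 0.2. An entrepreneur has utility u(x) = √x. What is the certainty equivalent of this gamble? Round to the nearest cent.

$750.76

E[u] = 0.4·√1225 + 0.2·√324 + 0.2·√361 + 0.2·√900 = 0.4·35 + 0.2·18 + 0.2·19 + 0.2·30 = 27.4
CE = (27.4)² = 750.76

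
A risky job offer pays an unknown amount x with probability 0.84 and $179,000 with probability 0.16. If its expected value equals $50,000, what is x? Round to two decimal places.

x = $25,428.57

0.84·x + 0.16·179000 = 50000
0.84·x = 50000 − 28640 = 21360
x = 21360 / 0.84 = 25428.5714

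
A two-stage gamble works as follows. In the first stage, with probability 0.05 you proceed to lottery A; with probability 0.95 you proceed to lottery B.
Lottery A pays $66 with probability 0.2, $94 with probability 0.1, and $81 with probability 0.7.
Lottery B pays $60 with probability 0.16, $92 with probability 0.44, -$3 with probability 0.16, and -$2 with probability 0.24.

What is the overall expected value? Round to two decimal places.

EV(A) = 0.2 × 66 + 0.1 × 94 + 0.7 × 81 = 13.2 + 9.4 + 56.7 = 79.3
EV(B) = 0.16 × 60 + 0.44 × 92 + 0.16 × (-3) + 0.24 × (-2) = 9.6 + 40.48 − 0.48 − 0.48 = 49.12
Overall = 0.05 × 79.3 + 0.95 × 49.12 = 3.965 + 46.664 = 50.629

$50.63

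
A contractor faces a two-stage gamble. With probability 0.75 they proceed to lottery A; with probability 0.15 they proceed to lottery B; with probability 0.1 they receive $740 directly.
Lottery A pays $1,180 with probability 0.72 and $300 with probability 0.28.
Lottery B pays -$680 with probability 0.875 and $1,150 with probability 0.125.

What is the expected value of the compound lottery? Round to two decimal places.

$706.51

EV(A) = 0.72 × 1180 + 0.28 × 300 = 849.6 + 84 = 933.6
EV(B) = 0.875 × (-680) + 0.125 × 1150 = -595 + 143.75 = -451.25
Branch C: 740 (certain)
Overall = 0.75 × 933.6 + 0.15 × (-451.25) + 0.1 × 740 = 700.2 − 67.6875 + 74 = 706.5125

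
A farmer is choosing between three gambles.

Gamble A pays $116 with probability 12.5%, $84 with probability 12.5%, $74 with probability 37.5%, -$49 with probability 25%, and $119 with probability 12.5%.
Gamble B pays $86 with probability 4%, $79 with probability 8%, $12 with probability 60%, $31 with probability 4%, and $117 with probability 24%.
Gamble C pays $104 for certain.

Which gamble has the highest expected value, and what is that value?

Gamble A = 0.125 × 116 + 0.125 × 84 + 0.375 × 74 + 0.25 × (-49) + 0.125 × 119 = 14.5 + 10.5 + 27.75 − 12.25 + 14.875 = 55.375
Gamble B = 0.04 × 86 + 0.08 × 79 + 0.6 × 12 + 0.04 × 31 + 0.24 × 117 = 3.44 + 6.32 + 7.2 + 1.24 + 28.08 = 46.28
Gamble C: 104 (certain)

Gamble C ($104)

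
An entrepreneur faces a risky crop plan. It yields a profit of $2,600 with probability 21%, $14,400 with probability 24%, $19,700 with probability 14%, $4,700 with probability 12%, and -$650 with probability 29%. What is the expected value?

$7,135.50

EV = 0.21 × 2600 + 0.24 × 14400 + 0.14 × 19700 + 0.12 × 4700 + 0.29 × (-650) = 546 + 3456 + 2758 + 564 − 188.5 = 7135.5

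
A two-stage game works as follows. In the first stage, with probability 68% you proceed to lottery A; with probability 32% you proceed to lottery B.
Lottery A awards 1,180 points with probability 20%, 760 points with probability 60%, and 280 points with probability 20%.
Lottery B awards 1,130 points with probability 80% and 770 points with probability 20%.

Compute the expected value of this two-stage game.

EV(A) = 0.2 × 1180 + 0.6 × 760 + 0.2 × 280 = 236 + 456 + 56 = 748
EV(B) = 0.8 × 1130 + 0.2 × 770 = 904 + 154 = 1058
Overall = 0.68 × 748 + 0.32 × 1058 = 508.64 + 338.56 = 847.2

847.2 points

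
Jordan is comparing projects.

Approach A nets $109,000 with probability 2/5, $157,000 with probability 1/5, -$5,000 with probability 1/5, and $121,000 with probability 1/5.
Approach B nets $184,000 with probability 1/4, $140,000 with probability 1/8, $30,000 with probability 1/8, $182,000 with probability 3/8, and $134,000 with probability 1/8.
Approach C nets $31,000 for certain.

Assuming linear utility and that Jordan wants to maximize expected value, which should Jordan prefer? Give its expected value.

Approach B ($152,250)

Approach A = 2/5 × 109000 + 1/5 × 157000 + 1/5 × (-5000) + 1/5 × 121000 = 43600 + 31400 − 1000 + 24200 = 98200
Approach B = 1/4 × 184000 + 1/8 × 140000 + 1/8 × 30000 + 3/8 × 182000 + 1/8 × 134000 = 46000 + 17500 + 3750 + 68250 + 16750 = 152250
Approach C: 31000 (certain)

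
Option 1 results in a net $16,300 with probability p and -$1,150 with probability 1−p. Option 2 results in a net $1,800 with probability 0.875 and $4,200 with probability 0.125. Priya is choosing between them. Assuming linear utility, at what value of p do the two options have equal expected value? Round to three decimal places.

p = 0.186

EV(Option 2) = 0.875 × 1800 + 0.125 × 4200 = 1575 + 525 = 2100
p·16300 + (1−p)·(-1150) = 2100
17450p − 1150 = 2100
p = (2100 + 1150) / 17450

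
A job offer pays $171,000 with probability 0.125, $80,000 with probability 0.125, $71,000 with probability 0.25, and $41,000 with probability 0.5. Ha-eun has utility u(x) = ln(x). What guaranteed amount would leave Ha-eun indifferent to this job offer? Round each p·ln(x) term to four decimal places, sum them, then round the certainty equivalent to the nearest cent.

$61,126.45

E[u] = 0.125·ln(171000) + 0.125·ln(80000) + 0.25·ln(71000) + 0.5·ln(41000) = 1.5062 + 1.4112 + 2.7926 + 5.3107 = 11.0207
CE = e^11.0207 ≈ 61126.45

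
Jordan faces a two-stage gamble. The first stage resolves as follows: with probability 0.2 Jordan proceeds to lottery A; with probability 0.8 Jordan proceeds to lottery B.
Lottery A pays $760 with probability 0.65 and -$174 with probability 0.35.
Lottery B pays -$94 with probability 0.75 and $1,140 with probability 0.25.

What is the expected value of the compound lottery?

$258.22

EV(A) = 0.65 × 760 + 0.35 × (-174) = 494 − 60.9 = 433.1
EV(B) = 0.75 × (-94) + 0.25 × 1140 = -70.5 + 285 = 214.5
Overall = 0.2 × 433.1 + 0.8 × 214.5 = 86.62 + 171.6 = 258.22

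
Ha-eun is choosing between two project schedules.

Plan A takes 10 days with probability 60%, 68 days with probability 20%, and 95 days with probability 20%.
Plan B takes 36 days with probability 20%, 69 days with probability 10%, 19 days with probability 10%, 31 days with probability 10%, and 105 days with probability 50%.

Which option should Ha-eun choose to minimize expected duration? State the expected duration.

Plan A = 0.6 × 10 + 0.2 × 68 + 0.2 × 95 = 6 + 13.6 + 19 = 38.6
Plan B = 0.2 × 36 + 0.1 × 69 + 0.1 × 19 + 0.1 × 31 + 0.5 × 105 = 7.2 + 6.9 + 1.9 + 3.1 + 52.5 = 71.6

Plan A (38.6 days)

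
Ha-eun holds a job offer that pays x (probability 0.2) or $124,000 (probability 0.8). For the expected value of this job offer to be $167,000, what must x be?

x = $339,000

0.2·x + 0.8·124000 = 167000
0.2·x = 167000 − 99200 = 67800
x = 67800 / 0.2 = 339000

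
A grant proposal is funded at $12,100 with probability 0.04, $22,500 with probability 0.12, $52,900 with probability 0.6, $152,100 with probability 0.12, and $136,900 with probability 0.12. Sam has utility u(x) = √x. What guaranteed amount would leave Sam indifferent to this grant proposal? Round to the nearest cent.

E[u] = 0.04·√12100 + 0.12·√22500 + 0.6·√52900 + 0.12·√152100 + 0.12·√136900 = 0.04·110 + 0.12·150 + 0.6·230 + 0.12·390 + 0.12·370 = 251.6
CE = (251.6)² = 63302.56

$63,302.56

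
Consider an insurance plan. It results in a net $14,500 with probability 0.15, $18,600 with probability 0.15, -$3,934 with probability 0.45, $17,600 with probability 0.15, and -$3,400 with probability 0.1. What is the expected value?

EV = 0.15 × 14500 + 0.15 × 18600 + 0.45 × (-3934) + 0.15 × 17600 + 0.1 × (-3400) = 2175 + 2790 − 1770.3 + 2640 − 340 = 5494.7

$5,494.70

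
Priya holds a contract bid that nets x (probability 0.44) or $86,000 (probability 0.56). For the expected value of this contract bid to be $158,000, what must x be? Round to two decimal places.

x = $249,636.36

0.44·x + 0.56·86000 = 158000
0.44·x = 158000 − 48160 = 109840
x = 109840 / 0.44 = 249636.3636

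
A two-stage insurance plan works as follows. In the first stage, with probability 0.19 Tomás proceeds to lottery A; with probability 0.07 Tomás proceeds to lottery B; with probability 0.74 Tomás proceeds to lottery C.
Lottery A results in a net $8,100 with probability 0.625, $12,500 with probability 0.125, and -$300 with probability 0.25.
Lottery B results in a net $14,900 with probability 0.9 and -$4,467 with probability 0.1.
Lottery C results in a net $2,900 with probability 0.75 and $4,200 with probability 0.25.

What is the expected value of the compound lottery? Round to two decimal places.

EV(A) = 0.625 × 8100 + 0.125 × 12500 + 0.25 × (-300) = 5062.5 + 1562.5 − 75 = 6550
EV(B) = 0.9 × 14900 + 0.1 × (-4467) = 13410 − 446.7 = 12963.3
EV(C) = 0.75 × 2900 + 0.25 × 4200 = 2175 + 1050 = 3225
Overall = 0.19 × 6550 + 0.07 × 12963.3 + 0.74 × 3225 = 1244.5 + 907.431 + 2386.5 = 4538.431

$4,538.43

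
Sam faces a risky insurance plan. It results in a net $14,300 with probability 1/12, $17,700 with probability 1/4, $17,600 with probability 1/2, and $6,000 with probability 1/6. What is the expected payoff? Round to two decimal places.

$15,416.67

EV = 1/12 × 14300 + 1/4 × 17700 + 1/2 × 17600 + 1/6 × 6000 = 1191.6667 + 4425 + 8800 + 1000 = 15416.6667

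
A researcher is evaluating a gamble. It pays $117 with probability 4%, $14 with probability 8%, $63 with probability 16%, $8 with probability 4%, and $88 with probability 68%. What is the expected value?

$76.04

EV = 0.04 × 117 + 0.08 × 14 + 0.16 × 63 + 0.04 × 8 + 0.68 × 88 = 4.68 + 1.12 + 10.08 + 0.32 + 59.84 = 76.04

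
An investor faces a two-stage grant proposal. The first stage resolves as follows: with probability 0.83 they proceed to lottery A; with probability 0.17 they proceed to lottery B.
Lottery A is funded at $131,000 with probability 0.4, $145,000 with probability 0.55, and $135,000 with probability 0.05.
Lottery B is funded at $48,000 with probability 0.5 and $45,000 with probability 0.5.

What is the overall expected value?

$123,192

EV(A) = 0.4 × 131000 + 0.55 × 145000 + 0.05 × 135000 = 52400 + 79750 + 6750 = 138900
EV(B) = 0.5 × 48000 + 0.5 × 45000 = 24000 + 22500 = 46500
Overall = 0.83 × 138900 + 0.17 × 46500 = 115287 + 7905 = 123192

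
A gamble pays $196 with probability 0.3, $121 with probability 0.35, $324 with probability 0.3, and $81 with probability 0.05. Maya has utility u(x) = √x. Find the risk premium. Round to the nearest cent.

E[u] = 0.3·√196 + 0.35·√121 + 0.3·√324 + 0.05·√81 = 0.3·14 + 0.35·11 + 0.3·18 + 0.05·9 = 13.9
CE = (13.9)² = 193.21
Risk premium = EV − CE = 202.4 − 193.21 = 9.19

$9.19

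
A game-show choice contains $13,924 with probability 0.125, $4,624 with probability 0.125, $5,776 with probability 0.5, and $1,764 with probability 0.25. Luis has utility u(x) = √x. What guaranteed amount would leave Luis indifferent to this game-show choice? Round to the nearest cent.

$5,148.06

E[u] = 0.125·√13924 + 0.125·√4624 + 0.5·√5776 + 0.25·√1764 = 0.125·118 + 0.125·68 + 0.5·76 + 0.25·42 = 71.75
CE = (71.75)² = 5148.0625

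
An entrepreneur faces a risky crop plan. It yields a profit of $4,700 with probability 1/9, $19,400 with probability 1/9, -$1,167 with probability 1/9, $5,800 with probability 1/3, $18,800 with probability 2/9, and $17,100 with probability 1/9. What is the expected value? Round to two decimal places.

EV = 1/9 × 4700 + 1/9 × 19400 + 1/9 × (-1167) + 1/3 × 5800 + 2/9 × 18800 + 1/9 × 17100 = 522.2222 + 2155.5556 − 129.6667 + 1933.3333 + 4177.7778 + 1900 = 10559.2222

$10,559.22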